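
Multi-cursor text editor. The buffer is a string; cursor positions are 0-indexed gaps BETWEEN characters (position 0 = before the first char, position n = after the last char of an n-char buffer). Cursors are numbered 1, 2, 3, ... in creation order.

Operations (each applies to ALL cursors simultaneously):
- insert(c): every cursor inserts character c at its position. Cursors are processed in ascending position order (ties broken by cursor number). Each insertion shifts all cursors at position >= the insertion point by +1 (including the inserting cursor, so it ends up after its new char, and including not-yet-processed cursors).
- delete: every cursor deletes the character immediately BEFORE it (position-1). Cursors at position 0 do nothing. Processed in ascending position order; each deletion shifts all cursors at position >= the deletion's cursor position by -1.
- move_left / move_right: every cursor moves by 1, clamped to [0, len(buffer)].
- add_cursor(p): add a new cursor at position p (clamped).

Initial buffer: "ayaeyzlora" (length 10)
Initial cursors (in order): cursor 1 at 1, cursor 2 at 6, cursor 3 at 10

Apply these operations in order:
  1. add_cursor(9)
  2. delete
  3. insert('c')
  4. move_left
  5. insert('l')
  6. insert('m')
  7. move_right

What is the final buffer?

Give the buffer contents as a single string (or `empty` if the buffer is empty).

Answer: lmcyaeylmclocllmmc

Derivation:
After op 1 (add_cursor(9)): buffer="ayaeyzlora" (len 10), cursors c1@1 c2@6 c4@9 c3@10, authorship ..........
After op 2 (delete): buffer="yaeylo" (len 6), cursors c1@0 c2@4 c3@6 c4@6, authorship ......
After op 3 (insert('c')): buffer="cyaeyclocc" (len 10), cursors c1@1 c2@6 c3@10 c4@10, authorship 1....2..34
After op 4 (move_left): buffer="cyaeyclocc" (len 10), cursors c1@0 c2@5 c3@9 c4@9, authorship 1....2..34
After op 5 (insert('l')): buffer="lcyaeylclocllc" (len 14), cursors c1@1 c2@7 c3@13 c4@13, authorship 11....22..3344
After op 6 (insert('m')): buffer="lmcyaeylmclocllmmc" (len 18), cursors c1@2 c2@9 c3@17 c4@17, authorship 111....222..334344
After op 7 (move_right): buffer="lmcyaeylmclocllmmc" (len 18), cursors c1@3 c2@10 c3@18 c4@18, authorship 111....222..334344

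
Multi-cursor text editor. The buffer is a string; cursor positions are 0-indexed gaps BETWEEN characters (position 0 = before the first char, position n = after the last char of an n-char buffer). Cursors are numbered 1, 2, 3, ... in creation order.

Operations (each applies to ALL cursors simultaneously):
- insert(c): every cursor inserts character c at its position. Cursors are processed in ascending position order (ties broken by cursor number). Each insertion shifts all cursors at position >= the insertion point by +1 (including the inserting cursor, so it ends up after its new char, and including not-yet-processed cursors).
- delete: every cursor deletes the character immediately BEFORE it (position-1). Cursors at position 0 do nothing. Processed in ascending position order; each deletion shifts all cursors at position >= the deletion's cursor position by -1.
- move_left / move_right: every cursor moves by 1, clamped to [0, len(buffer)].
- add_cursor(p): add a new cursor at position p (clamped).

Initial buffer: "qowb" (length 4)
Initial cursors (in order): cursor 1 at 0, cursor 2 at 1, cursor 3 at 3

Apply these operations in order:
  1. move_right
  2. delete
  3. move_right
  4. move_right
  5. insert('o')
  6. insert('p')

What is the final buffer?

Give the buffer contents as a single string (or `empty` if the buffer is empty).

After op 1 (move_right): buffer="qowb" (len 4), cursors c1@1 c2@2 c3@4, authorship ....
After op 2 (delete): buffer="w" (len 1), cursors c1@0 c2@0 c3@1, authorship .
After op 3 (move_right): buffer="w" (len 1), cursors c1@1 c2@1 c3@1, authorship .
After op 4 (move_right): buffer="w" (len 1), cursors c1@1 c2@1 c3@1, authorship .
After op 5 (insert('o')): buffer="wooo" (len 4), cursors c1@4 c2@4 c3@4, authorship .123
After op 6 (insert('p')): buffer="woooppp" (len 7), cursors c1@7 c2@7 c3@7, authorship .123123

Answer: woooppp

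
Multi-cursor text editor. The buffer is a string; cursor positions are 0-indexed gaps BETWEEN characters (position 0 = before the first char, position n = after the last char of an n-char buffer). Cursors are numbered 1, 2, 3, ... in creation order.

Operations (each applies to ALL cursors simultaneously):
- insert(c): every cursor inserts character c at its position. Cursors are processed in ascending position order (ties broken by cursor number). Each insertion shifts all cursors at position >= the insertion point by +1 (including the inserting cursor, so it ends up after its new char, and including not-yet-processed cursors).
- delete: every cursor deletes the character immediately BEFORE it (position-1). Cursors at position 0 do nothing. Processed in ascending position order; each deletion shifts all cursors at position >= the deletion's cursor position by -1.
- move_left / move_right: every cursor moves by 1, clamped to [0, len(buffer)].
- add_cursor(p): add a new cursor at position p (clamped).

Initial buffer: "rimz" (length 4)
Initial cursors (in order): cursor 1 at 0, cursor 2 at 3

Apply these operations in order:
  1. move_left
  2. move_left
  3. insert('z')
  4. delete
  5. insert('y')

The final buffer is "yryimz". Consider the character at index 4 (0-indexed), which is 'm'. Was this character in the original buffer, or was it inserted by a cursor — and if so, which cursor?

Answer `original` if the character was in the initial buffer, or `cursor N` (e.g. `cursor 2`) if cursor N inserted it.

Answer: original

Derivation:
After op 1 (move_left): buffer="rimz" (len 4), cursors c1@0 c2@2, authorship ....
After op 2 (move_left): buffer="rimz" (len 4), cursors c1@0 c2@1, authorship ....
After op 3 (insert('z')): buffer="zrzimz" (len 6), cursors c1@1 c2@3, authorship 1.2...
After op 4 (delete): buffer="rimz" (len 4), cursors c1@0 c2@1, authorship ....
After op 5 (insert('y')): buffer="yryimz" (len 6), cursors c1@1 c2@3, authorship 1.2...
Authorship (.=original, N=cursor N): 1 . 2 . . .
Index 4: author = original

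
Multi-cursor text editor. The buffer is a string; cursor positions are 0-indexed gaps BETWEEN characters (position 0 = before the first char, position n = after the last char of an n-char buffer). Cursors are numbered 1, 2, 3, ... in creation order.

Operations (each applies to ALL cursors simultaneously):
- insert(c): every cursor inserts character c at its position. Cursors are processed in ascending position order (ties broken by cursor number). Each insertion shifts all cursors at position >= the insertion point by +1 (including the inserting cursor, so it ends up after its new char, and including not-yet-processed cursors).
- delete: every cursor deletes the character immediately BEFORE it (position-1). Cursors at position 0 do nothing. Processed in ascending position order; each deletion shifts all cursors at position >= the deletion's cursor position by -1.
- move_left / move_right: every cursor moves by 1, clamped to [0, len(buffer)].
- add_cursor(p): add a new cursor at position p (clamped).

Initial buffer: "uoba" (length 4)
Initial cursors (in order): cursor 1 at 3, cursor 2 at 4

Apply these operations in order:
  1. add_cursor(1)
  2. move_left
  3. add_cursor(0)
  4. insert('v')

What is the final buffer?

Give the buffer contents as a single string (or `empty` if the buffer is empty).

After op 1 (add_cursor(1)): buffer="uoba" (len 4), cursors c3@1 c1@3 c2@4, authorship ....
After op 2 (move_left): buffer="uoba" (len 4), cursors c3@0 c1@2 c2@3, authorship ....
After op 3 (add_cursor(0)): buffer="uoba" (len 4), cursors c3@0 c4@0 c1@2 c2@3, authorship ....
After op 4 (insert('v')): buffer="vvuovbva" (len 8), cursors c3@2 c4@2 c1@5 c2@7, authorship 34..1.2.

Answer: vvuovbva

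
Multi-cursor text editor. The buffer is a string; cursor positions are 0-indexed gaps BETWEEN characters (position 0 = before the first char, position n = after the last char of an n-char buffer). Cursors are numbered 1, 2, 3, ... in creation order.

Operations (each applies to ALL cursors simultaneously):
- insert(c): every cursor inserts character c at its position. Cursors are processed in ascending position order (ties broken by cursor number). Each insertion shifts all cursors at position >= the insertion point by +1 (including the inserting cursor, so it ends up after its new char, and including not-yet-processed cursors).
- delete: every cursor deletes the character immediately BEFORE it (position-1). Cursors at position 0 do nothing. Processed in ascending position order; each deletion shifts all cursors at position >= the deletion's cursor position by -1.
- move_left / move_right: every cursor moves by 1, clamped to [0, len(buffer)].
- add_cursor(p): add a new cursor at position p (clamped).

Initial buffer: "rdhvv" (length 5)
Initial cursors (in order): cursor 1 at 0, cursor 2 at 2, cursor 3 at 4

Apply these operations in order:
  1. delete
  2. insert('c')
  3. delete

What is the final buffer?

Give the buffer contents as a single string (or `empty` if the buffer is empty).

After op 1 (delete): buffer="rhv" (len 3), cursors c1@0 c2@1 c3@2, authorship ...
After op 2 (insert('c')): buffer="crchcv" (len 6), cursors c1@1 c2@3 c3@5, authorship 1.2.3.
After op 3 (delete): buffer="rhv" (len 3), cursors c1@0 c2@1 c3@2, authorship ...

Answer: rhv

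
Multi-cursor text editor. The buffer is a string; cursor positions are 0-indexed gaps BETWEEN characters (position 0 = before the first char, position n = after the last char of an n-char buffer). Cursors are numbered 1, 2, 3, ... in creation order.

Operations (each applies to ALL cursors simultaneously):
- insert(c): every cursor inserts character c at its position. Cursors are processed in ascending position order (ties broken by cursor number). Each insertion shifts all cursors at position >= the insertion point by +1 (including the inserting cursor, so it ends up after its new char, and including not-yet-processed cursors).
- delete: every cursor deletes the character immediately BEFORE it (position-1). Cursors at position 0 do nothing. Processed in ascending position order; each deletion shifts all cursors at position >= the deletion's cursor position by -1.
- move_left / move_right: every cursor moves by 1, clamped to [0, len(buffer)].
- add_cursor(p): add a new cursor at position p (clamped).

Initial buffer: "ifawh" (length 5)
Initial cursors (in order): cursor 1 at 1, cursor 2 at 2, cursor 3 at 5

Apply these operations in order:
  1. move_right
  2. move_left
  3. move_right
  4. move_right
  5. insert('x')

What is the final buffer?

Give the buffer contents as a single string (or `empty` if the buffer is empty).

Answer: ifaxwxhx

Derivation:
After op 1 (move_right): buffer="ifawh" (len 5), cursors c1@2 c2@3 c3@5, authorship .....
After op 2 (move_left): buffer="ifawh" (len 5), cursors c1@1 c2@2 c3@4, authorship .....
After op 3 (move_right): buffer="ifawh" (len 5), cursors c1@2 c2@3 c3@5, authorship .....
After op 4 (move_right): buffer="ifawh" (len 5), cursors c1@3 c2@4 c3@5, authorship .....
After op 5 (insert('x')): buffer="ifaxwxhx" (len 8), cursors c1@4 c2@6 c3@8, authorship ...1.2.3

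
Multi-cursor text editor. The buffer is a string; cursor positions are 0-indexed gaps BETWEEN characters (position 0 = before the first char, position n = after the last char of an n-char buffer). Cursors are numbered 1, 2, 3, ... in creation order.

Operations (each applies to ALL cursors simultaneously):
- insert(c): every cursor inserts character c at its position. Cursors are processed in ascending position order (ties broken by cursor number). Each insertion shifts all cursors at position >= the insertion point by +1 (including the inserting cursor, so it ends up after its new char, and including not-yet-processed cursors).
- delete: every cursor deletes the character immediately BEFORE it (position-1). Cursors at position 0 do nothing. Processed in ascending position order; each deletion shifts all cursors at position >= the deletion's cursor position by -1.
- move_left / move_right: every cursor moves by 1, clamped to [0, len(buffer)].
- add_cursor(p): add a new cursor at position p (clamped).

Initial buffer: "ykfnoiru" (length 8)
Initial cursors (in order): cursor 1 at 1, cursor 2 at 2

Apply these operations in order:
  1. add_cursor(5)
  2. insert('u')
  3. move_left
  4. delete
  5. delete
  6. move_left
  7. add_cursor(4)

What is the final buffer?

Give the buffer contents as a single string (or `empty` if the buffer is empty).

After op 1 (add_cursor(5)): buffer="ykfnoiru" (len 8), cursors c1@1 c2@2 c3@5, authorship ........
After op 2 (insert('u')): buffer="yukufnouiru" (len 11), cursors c1@2 c2@4 c3@8, authorship .1.2...3...
After op 3 (move_left): buffer="yukufnouiru" (len 11), cursors c1@1 c2@3 c3@7, authorship .1.2...3...
After op 4 (delete): buffer="uufnuiru" (len 8), cursors c1@0 c2@1 c3@4, authorship 12..3...
After op 5 (delete): buffer="ufuiru" (len 6), cursors c1@0 c2@0 c3@2, authorship 2.3...
After op 6 (move_left): buffer="ufuiru" (len 6), cursors c1@0 c2@0 c3@1, authorship 2.3...
After op 7 (add_cursor(4)): buffer="ufuiru" (len 6), cursors c1@0 c2@0 c3@1 c4@4, authorship 2.3...

Answer: ufuiru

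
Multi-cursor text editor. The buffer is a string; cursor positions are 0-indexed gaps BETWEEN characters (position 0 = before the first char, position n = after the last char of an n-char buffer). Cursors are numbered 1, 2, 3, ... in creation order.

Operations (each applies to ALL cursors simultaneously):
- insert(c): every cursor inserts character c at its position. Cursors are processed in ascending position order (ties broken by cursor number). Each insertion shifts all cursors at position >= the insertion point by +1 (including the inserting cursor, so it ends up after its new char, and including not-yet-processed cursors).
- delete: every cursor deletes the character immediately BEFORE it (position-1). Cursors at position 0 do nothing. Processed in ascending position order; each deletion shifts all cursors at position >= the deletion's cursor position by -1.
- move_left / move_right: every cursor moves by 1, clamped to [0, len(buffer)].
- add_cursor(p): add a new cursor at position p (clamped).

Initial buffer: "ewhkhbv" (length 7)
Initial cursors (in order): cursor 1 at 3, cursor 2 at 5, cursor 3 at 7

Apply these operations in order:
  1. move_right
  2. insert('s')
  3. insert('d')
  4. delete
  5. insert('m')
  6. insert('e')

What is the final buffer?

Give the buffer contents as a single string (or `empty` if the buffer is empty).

Answer: ewhksmehbsmevsme

Derivation:
After op 1 (move_right): buffer="ewhkhbv" (len 7), cursors c1@4 c2@6 c3@7, authorship .......
After op 2 (insert('s')): buffer="ewhkshbsvs" (len 10), cursors c1@5 c2@8 c3@10, authorship ....1..2.3
After op 3 (insert('d')): buffer="ewhksdhbsdvsd" (len 13), cursors c1@6 c2@10 c3@13, authorship ....11..22.33
After op 4 (delete): buffer="ewhkshbsvs" (len 10), cursors c1@5 c2@8 c3@10, authorship ....1..2.3
After op 5 (insert('m')): buffer="ewhksmhbsmvsm" (len 13), cursors c1@6 c2@10 c3@13, authorship ....11..22.33
After op 6 (insert('e')): buffer="ewhksmehbsmevsme" (len 16), cursors c1@7 c2@12 c3@16, authorship ....111..222.333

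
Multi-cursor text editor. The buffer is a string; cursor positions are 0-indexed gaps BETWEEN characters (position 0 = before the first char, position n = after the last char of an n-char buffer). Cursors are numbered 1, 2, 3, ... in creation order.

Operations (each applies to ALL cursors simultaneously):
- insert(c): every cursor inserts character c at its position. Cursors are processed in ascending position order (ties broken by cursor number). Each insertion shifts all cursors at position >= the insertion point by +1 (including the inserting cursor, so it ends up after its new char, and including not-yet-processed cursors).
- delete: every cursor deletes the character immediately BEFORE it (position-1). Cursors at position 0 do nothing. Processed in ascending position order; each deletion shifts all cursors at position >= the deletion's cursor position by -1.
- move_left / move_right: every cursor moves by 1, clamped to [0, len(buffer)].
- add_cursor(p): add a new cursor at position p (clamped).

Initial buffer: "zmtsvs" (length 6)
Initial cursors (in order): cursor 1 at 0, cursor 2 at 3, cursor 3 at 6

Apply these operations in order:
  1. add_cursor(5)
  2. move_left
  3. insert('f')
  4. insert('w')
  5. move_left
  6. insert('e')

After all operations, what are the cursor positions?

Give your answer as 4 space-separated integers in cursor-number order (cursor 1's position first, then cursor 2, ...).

Answer: 2 7 16 12

Derivation:
After op 1 (add_cursor(5)): buffer="zmtsvs" (len 6), cursors c1@0 c2@3 c4@5 c3@6, authorship ......
After op 2 (move_left): buffer="zmtsvs" (len 6), cursors c1@0 c2@2 c4@4 c3@5, authorship ......
After op 3 (insert('f')): buffer="fzmftsfvfs" (len 10), cursors c1@1 c2@4 c4@7 c3@9, authorship 1..2..4.3.
After op 4 (insert('w')): buffer="fwzmfwtsfwvfws" (len 14), cursors c1@2 c2@6 c4@10 c3@13, authorship 11..22..44.33.
After op 5 (move_left): buffer="fwzmfwtsfwvfws" (len 14), cursors c1@1 c2@5 c4@9 c3@12, authorship 11..22..44.33.
After op 6 (insert('e')): buffer="fewzmfewtsfewvfews" (len 18), cursors c1@2 c2@7 c4@12 c3@16, authorship 111..222..444.333.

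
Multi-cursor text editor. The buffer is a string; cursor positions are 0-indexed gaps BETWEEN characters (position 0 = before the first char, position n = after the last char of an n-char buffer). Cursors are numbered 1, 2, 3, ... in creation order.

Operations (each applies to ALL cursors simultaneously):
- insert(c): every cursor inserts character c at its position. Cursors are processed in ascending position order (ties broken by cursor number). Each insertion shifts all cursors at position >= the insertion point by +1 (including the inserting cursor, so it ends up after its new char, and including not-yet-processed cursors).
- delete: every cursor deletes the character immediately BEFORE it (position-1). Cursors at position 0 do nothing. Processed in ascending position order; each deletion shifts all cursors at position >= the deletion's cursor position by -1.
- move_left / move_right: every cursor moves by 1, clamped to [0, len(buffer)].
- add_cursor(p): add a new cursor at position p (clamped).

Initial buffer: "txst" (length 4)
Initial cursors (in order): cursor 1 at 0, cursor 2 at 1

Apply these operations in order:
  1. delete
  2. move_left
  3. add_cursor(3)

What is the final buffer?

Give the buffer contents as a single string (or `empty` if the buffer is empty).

Answer: xst

Derivation:
After op 1 (delete): buffer="xst" (len 3), cursors c1@0 c2@0, authorship ...
After op 2 (move_left): buffer="xst" (len 3), cursors c1@0 c2@0, authorship ...
After op 3 (add_cursor(3)): buffer="xst" (len 3), cursors c1@0 c2@0 c3@3, authorship ...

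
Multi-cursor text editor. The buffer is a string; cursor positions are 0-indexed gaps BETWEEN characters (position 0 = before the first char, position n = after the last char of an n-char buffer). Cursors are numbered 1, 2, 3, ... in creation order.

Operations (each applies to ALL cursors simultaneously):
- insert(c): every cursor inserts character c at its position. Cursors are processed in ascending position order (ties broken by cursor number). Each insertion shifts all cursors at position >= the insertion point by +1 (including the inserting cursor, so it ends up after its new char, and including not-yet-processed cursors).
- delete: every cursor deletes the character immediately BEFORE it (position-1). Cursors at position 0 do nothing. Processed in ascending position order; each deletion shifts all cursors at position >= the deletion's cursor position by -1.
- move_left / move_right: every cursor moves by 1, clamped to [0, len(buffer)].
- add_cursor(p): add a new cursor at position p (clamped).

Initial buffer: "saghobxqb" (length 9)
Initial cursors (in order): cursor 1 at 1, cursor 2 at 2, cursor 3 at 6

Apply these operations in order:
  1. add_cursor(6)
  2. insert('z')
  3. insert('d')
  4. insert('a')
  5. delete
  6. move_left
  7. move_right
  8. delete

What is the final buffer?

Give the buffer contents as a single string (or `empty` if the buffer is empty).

Answer: szazghobzzxqb

Derivation:
After op 1 (add_cursor(6)): buffer="saghobxqb" (len 9), cursors c1@1 c2@2 c3@6 c4@6, authorship .........
After op 2 (insert('z')): buffer="szazghobzzxqb" (len 13), cursors c1@2 c2@4 c3@10 c4@10, authorship .1.2....34...
After op 3 (insert('d')): buffer="szdazdghobzzddxqb" (len 17), cursors c1@3 c2@6 c3@14 c4@14, authorship .11.22....3434...
After op 4 (insert('a')): buffer="szdaazdaghobzzddaaxqb" (len 21), cursors c1@4 c2@8 c3@18 c4@18, authorship .111.222....343434...
After op 5 (delete): buffer="szdazdghobzzddxqb" (len 17), cursors c1@3 c2@6 c3@14 c4@14, authorship .11.22....3434...
After op 6 (move_left): buffer="szdazdghobzzddxqb" (len 17), cursors c1@2 c2@5 c3@13 c4@13, authorship .11.22....3434...
After op 7 (move_right): buffer="szdazdghobzzddxqb" (len 17), cursors c1@3 c2@6 c3@14 c4@14, authorship .11.22....3434...
After op 8 (delete): buffer="szazghobzzxqb" (len 13), cursors c1@2 c2@4 c3@10 c4@10, authorship .1.2....34...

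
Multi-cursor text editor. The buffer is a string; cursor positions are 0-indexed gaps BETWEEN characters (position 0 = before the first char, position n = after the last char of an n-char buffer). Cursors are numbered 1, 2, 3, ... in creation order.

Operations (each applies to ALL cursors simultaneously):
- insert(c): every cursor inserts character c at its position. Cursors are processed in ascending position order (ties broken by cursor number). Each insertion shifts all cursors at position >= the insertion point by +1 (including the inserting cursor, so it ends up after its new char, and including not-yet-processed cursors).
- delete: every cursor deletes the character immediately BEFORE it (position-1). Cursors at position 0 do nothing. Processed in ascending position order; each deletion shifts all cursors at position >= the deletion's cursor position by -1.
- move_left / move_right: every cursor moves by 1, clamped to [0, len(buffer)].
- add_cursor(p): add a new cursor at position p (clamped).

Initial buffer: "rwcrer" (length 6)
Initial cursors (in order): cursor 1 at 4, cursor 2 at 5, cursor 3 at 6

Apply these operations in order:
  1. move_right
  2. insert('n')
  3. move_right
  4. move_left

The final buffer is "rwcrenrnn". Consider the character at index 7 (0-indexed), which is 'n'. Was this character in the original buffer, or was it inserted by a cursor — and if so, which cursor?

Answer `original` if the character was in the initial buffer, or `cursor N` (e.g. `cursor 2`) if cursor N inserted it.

After op 1 (move_right): buffer="rwcrer" (len 6), cursors c1@5 c2@6 c3@6, authorship ......
After op 2 (insert('n')): buffer="rwcrenrnn" (len 9), cursors c1@6 c2@9 c3@9, authorship .....1.23
After op 3 (move_right): buffer="rwcrenrnn" (len 9), cursors c1@7 c2@9 c3@9, authorship .....1.23
After op 4 (move_left): buffer="rwcrenrnn" (len 9), cursors c1@6 c2@8 c3@8, authorship .....1.23
Authorship (.=original, N=cursor N): . . . . . 1 . 2 3
Index 7: author = 2

Answer: cursor 2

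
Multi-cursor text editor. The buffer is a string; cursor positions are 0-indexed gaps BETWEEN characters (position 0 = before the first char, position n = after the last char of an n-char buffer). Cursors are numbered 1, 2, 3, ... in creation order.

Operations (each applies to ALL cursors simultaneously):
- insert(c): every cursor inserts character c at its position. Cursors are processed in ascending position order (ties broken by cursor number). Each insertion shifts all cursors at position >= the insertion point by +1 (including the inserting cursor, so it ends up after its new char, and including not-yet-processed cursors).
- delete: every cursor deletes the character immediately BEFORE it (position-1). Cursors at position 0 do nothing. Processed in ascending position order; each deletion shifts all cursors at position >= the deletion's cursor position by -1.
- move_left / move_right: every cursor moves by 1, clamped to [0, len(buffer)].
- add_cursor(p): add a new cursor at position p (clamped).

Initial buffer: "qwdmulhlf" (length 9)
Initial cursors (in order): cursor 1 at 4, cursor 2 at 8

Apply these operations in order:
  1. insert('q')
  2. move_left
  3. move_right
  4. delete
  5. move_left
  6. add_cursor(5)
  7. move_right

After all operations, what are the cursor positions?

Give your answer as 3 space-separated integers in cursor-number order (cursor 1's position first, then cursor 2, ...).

Answer: 4 8 6

Derivation:
After op 1 (insert('q')): buffer="qwdmqulhlqf" (len 11), cursors c1@5 c2@10, authorship ....1....2.
After op 2 (move_left): buffer="qwdmqulhlqf" (len 11), cursors c1@4 c2@9, authorship ....1....2.
After op 3 (move_right): buffer="qwdmqulhlqf" (len 11), cursors c1@5 c2@10, authorship ....1....2.
After op 4 (delete): buffer="qwdmulhlf" (len 9), cursors c1@4 c2@8, authorship .........
After op 5 (move_left): buffer="qwdmulhlf" (len 9), cursors c1@3 c2@7, authorship .........
After op 6 (add_cursor(5)): buffer="qwdmulhlf" (len 9), cursors c1@3 c3@5 c2@7, authorship .........
After op 7 (move_right): buffer="qwdmulhlf" (len 9), cursors c1@4 c3@6 c2@8, authorship .........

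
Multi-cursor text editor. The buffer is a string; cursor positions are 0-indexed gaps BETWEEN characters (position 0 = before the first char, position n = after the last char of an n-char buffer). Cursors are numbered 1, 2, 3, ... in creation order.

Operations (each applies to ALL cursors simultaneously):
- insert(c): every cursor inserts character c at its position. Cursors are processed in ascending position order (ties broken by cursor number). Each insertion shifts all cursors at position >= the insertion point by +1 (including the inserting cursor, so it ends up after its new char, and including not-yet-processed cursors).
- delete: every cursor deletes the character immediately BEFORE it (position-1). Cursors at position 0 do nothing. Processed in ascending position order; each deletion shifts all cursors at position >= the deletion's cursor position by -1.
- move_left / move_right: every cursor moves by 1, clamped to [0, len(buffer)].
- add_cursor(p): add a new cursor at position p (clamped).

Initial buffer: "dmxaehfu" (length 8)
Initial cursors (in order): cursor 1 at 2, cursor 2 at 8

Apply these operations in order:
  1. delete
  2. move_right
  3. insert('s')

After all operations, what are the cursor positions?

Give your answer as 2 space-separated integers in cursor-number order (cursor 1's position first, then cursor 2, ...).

After op 1 (delete): buffer="dxaehf" (len 6), cursors c1@1 c2@6, authorship ......
After op 2 (move_right): buffer="dxaehf" (len 6), cursors c1@2 c2@6, authorship ......
After op 3 (insert('s')): buffer="dxsaehfs" (len 8), cursors c1@3 c2@8, authorship ..1....2

Answer: 3 8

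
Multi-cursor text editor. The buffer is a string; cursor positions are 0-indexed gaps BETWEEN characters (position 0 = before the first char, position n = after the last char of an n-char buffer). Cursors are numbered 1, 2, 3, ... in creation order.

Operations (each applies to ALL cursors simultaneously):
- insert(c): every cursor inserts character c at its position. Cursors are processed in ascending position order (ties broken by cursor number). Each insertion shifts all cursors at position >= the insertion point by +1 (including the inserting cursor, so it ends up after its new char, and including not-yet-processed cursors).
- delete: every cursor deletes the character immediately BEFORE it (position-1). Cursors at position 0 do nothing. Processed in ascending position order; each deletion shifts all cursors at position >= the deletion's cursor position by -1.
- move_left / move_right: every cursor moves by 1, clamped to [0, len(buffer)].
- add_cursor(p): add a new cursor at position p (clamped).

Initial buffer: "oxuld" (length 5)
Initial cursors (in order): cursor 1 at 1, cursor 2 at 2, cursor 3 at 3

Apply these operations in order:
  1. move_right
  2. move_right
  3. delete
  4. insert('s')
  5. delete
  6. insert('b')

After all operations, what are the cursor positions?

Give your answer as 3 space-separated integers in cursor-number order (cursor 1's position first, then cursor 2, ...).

Answer: 5 5 5

Derivation:
After op 1 (move_right): buffer="oxuld" (len 5), cursors c1@2 c2@3 c3@4, authorship .....
After op 2 (move_right): buffer="oxuld" (len 5), cursors c1@3 c2@4 c3@5, authorship .....
After op 3 (delete): buffer="ox" (len 2), cursors c1@2 c2@2 c3@2, authorship ..
After op 4 (insert('s')): buffer="oxsss" (len 5), cursors c1@5 c2@5 c3@5, authorship ..123
After op 5 (delete): buffer="ox" (len 2), cursors c1@2 c2@2 c3@2, authorship ..
After op 6 (insert('b')): buffer="oxbbb" (len 5), cursors c1@5 c2@5 c3@5, authorship ..123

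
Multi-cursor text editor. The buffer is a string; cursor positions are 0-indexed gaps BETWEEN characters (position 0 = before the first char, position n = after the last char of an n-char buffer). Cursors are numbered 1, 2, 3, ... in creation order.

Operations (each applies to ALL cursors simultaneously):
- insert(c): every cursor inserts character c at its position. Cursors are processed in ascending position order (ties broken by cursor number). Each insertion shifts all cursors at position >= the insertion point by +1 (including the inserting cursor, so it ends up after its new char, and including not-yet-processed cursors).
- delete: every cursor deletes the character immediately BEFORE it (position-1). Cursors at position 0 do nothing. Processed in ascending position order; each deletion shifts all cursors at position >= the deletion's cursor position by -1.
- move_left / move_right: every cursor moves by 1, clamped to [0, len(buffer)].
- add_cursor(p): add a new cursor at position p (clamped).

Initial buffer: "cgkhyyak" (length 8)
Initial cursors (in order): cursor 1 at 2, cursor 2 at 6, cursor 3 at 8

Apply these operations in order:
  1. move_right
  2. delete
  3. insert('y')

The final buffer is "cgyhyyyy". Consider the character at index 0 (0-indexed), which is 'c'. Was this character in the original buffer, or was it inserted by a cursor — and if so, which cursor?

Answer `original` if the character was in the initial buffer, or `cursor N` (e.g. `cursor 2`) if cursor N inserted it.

Answer: original

Derivation:
After op 1 (move_right): buffer="cgkhyyak" (len 8), cursors c1@3 c2@7 c3@8, authorship ........
After op 2 (delete): buffer="cghyy" (len 5), cursors c1@2 c2@5 c3@5, authorship .....
After op 3 (insert('y')): buffer="cgyhyyyy" (len 8), cursors c1@3 c2@8 c3@8, authorship ..1...23
Authorship (.=original, N=cursor N): . . 1 . . . 2 3
Index 0: author = original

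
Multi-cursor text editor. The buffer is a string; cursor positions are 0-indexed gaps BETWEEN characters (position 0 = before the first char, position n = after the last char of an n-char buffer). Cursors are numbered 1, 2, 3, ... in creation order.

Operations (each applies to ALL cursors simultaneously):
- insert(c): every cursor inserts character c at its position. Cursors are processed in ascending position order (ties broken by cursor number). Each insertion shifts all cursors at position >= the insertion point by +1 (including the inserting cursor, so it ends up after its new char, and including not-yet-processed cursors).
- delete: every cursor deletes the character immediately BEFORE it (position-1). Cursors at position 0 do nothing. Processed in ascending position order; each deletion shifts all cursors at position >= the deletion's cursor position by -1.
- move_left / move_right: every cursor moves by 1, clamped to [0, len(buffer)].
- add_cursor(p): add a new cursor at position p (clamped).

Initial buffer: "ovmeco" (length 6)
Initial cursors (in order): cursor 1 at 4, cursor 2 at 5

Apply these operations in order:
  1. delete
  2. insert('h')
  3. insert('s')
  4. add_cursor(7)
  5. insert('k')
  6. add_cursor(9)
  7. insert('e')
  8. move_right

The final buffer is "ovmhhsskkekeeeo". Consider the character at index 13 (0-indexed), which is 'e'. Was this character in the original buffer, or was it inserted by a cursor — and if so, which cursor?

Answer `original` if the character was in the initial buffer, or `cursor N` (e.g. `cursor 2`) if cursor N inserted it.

After op 1 (delete): buffer="ovmo" (len 4), cursors c1@3 c2@3, authorship ....
After op 2 (insert('h')): buffer="ovmhho" (len 6), cursors c1@5 c2@5, authorship ...12.
After op 3 (insert('s')): buffer="ovmhhsso" (len 8), cursors c1@7 c2@7, authorship ...1212.
After op 4 (add_cursor(7)): buffer="ovmhhsso" (len 8), cursors c1@7 c2@7 c3@7, authorship ...1212.
After op 5 (insert('k')): buffer="ovmhhsskkko" (len 11), cursors c1@10 c2@10 c3@10, authorship ...1212123.
After op 6 (add_cursor(9)): buffer="ovmhhsskkko" (len 11), cursors c4@9 c1@10 c2@10 c3@10, authorship ...1212123.
After op 7 (insert('e')): buffer="ovmhhsskkekeeeo" (len 15), cursors c4@10 c1@14 c2@14 c3@14, authorship ...12121243123.
After op 8 (move_right): buffer="ovmhhsskkekeeeo" (len 15), cursors c4@11 c1@15 c2@15 c3@15, authorship ...12121243123.
Authorship (.=original, N=cursor N): . . . 1 2 1 2 1 2 4 3 1 2 3 .
Index 13: author = 3

Answer: cursor 3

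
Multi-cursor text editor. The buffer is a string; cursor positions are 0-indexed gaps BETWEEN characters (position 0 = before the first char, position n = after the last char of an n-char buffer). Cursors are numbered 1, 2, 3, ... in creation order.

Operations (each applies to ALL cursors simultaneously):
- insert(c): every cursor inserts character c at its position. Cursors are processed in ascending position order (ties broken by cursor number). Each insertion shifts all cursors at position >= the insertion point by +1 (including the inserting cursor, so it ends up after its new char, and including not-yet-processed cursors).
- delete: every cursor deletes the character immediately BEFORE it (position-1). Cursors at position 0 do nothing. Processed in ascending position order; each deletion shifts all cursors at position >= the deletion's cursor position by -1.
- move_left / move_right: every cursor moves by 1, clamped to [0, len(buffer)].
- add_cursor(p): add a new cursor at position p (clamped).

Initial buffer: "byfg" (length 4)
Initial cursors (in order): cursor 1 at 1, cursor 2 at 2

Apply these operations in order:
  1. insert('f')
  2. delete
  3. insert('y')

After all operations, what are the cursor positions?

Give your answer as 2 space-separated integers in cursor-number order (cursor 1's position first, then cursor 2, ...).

After op 1 (insert('f')): buffer="bfyffg" (len 6), cursors c1@2 c2@4, authorship .1.2..
After op 2 (delete): buffer="byfg" (len 4), cursors c1@1 c2@2, authorship ....
After op 3 (insert('y')): buffer="byyyfg" (len 6), cursors c1@2 c2@4, authorship .1.2..

Answer: 2 4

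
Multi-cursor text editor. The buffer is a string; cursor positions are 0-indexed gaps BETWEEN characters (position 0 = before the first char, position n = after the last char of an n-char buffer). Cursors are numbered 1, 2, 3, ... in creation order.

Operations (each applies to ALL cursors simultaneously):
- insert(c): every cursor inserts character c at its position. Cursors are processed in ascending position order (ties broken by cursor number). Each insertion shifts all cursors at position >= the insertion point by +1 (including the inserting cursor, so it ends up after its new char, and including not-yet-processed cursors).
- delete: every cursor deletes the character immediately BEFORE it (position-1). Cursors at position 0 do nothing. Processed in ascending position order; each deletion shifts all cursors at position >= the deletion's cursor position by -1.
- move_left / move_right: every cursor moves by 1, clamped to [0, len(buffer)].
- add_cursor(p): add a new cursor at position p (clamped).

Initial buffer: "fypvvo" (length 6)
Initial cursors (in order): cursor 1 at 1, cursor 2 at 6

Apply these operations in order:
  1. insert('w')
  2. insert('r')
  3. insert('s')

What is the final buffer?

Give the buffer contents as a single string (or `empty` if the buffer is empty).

After op 1 (insert('w')): buffer="fwypvvow" (len 8), cursors c1@2 c2@8, authorship .1.....2
After op 2 (insert('r')): buffer="fwrypvvowr" (len 10), cursors c1@3 c2@10, authorship .11.....22
After op 3 (insert('s')): buffer="fwrsypvvowrs" (len 12), cursors c1@4 c2@12, authorship .111.....222

Answer: fwrsypvvowrs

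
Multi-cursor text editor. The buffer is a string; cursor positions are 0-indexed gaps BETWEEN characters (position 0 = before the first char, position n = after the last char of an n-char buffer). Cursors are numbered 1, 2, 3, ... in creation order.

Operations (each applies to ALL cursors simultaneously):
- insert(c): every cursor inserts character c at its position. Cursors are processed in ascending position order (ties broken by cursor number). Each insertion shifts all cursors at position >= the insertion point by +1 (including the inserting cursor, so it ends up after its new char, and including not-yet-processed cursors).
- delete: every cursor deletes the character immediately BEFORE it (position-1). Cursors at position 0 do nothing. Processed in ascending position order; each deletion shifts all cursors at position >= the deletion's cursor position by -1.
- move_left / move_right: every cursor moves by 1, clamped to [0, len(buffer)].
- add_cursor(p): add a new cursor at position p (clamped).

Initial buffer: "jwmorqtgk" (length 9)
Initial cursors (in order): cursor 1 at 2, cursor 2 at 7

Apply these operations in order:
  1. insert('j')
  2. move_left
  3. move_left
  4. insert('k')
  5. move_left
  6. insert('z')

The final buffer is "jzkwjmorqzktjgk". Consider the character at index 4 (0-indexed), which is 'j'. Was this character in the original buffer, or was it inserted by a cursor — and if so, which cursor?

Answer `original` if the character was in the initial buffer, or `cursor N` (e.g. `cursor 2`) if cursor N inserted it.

After op 1 (insert('j')): buffer="jwjmorqtjgk" (len 11), cursors c1@3 c2@9, authorship ..1.....2..
After op 2 (move_left): buffer="jwjmorqtjgk" (len 11), cursors c1@2 c2@8, authorship ..1.....2..
After op 3 (move_left): buffer="jwjmorqtjgk" (len 11), cursors c1@1 c2@7, authorship ..1.....2..
After op 4 (insert('k')): buffer="jkwjmorqktjgk" (len 13), cursors c1@2 c2@9, authorship .1.1....2.2..
After op 5 (move_left): buffer="jkwjmorqktjgk" (len 13), cursors c1@1 c2@8, authorship .1.1....2.2..
After op 6 (insert('z')): buffer="jzkwjmorqzktjgk" (len 15), cursors c1@2 c2@10, authorship .11.1....22.2..
Authorship (.=original, N=cursor N): . 1 1 . 1 . . . . 2 2 . 2 . .
Index 4: author = 1

Answer: cursor 1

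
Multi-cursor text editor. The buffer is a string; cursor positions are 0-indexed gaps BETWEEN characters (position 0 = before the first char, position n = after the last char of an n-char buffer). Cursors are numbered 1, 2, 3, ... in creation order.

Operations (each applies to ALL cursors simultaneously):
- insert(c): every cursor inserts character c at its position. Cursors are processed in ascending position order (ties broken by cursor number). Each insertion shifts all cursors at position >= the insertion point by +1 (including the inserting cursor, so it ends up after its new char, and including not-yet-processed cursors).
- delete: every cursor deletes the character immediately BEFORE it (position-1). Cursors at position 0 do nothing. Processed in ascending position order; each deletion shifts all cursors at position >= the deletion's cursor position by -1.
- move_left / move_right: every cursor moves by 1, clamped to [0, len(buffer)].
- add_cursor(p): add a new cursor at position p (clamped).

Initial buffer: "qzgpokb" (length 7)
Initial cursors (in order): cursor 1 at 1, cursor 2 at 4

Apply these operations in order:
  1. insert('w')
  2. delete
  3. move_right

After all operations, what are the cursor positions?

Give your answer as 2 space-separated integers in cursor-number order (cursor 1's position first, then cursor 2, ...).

Answer: 2 5

Derivation:
After op 1 (insert('w')): buffer="qwzgpwokb" (len 9), cursors c1@2 c2@6, authorship .1...2...
After op 2 (delete): buffer="qzgpokb" (len 7), cursors c1@1 c2@4, authorship .......
After op 3 (move_right): buffer="qzgpokb" (len 7), cursors c1@2 c2@5, authorship .......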